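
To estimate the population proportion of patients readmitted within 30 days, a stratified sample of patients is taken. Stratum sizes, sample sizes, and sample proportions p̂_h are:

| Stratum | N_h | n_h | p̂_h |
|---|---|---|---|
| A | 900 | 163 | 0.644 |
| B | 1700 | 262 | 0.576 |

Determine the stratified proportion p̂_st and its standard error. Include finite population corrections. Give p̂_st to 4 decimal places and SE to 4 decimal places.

N = 2600; stratum weights W_h = N_h/N.
p̂_st = Σ W_h p̂_h = (900·0.644 + 1700·0.576)/2600 = 0.59954
V̂(p̂_st) = Σ W_h² (1 − n_h/N_h) p̂_h(1−p̂_h)/(n_h−1):
  stratum A: (900/2600)²·(1 − 163/900)·0.644·0.356/162 = 0.000138862
  stratum B: (1700/2600)²·(1 − 262/1700)·0.576·0.424/261 = 0.000338383
V̂(p̂_st) = 0.000477246; SE = √V̂ = 0.021846

p̂_st ≈ 0.5995, SE ≈ 0.0218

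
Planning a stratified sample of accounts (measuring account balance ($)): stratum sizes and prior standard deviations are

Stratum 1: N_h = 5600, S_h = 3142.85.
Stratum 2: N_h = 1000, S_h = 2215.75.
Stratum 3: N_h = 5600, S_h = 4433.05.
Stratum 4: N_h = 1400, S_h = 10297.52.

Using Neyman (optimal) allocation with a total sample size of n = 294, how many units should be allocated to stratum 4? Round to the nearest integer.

72

Neyman allocation: n_h = n · N_h S_h / Σ N_i S_i, with n = 294.
  stratum 1: N_h·S_h = 5600·3142.85 = 17599960.00
  stratum 2: N_h·S_h = 1000·2215.75 = 2215750.00
  stratum 3: N_h·S_h = 5600·4433.05 = 24825080.00
  stratum 4: N_h·S_h = 1400·10297.52 = 14416528.00
Σ N_h S_h = 59057318.00
n for stratum 4 = 294·14416528.00/59057318.00 = 71.769 → 72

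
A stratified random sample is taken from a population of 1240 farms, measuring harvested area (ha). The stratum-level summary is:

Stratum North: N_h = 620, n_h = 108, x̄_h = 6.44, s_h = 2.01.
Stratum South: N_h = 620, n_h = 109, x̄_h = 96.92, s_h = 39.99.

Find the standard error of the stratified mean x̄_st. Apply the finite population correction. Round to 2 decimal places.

SE(x̄_st) ≈ 1.74

V̂(x̄_st) = Σ W_h² (1 − n_h/N_h) s_h²/n_h, with W_h = N_h/N and N = 1240:
  stratum North: (620/1240)²·(1 − 108/620)·2.01²/108 = 0.00772301
  stratum South: (620/1240)²·(1 − 109/620)·39.99²/109 = 3.02305
V̂(x̄_st) = 3.03077
SE(x̄_st) = √3.03077 = 1.74091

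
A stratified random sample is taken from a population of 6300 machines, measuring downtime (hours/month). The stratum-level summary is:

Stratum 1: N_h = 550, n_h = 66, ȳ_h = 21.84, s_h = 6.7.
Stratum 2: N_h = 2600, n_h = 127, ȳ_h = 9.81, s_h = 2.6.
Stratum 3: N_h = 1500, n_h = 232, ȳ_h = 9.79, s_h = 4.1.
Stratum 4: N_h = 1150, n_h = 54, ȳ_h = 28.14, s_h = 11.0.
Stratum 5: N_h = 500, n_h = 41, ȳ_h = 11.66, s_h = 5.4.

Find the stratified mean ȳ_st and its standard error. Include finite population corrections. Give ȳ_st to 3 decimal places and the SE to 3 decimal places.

ȳ_st = Σ W_h ȳ_h = (550·21.84 + 2600·9.81 + 1500·9.79 + 1150·28.14 + 500·11.66)/6300 = 14.34825
V̂(ȳ_st) = Σ W_h² (1 − n_h/N_h) s_h²/n_h, with W_h = N_h/N and N = 6300:
  stratum 1: (550/6300)²·(1 − 66/550)·6.7²/66 = 0.00456176
  stratum 2: (2600/6300)²·(1 − 127/2600)·2.6²/127 = 0.00862302
  stratum 3: (1500/6300)²·(1 − 232/1500)·4.1²/232 = 0.00347224
  stratum 4: (1150/6300)²·(1 − 54/1150)·11.0²/54 = 0.0711572
  stratum 5: (500/6300)²·(1 − 41/500)·5.4²/41 = 0.00411249
V̂(ȳ_st) = 0.0919267
SE(ȳ_st) = √0.0919267 = 0.303194

ȳ_st ≈ 14.348, SE ≈ 0.303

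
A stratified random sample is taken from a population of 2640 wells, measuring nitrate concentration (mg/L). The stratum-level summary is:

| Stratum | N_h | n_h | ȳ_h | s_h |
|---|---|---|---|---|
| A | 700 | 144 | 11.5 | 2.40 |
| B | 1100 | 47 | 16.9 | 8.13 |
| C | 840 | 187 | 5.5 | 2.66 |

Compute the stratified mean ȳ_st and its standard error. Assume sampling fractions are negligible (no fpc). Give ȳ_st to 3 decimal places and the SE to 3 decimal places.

ȳ_st ≈ 11.841, SE ≈ 0.501

ȳ_st = Σ W_h ȳ_h = (700·11.5 + 1100·16.9 + 840·5.5)/2640 = 11.84091
V̂(ȳ_st) = Σ W_h² s_h²/n_h, with W_h = N_h/N and N = 2640:
  stratum A: (700/2640)²·2.40²/144 = 0.00281221
  stratum B: (1100/2640)²·8.13²/47 = 0.244152
  stratum C: (840/2640)²·2.66²/187 = 0.00383065
V̂(ȳ_st) = 0.250795
SE(ȳ_st) = √0.250795 = 0.500794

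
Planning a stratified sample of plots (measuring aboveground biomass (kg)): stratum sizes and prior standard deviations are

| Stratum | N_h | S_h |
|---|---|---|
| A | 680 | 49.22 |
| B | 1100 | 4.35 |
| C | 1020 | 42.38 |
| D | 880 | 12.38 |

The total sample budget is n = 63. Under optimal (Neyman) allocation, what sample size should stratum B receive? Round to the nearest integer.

Neyman allocation: n_h = n · N_h S_h / Σ N_i S_i, with n = 63.
  stratum A: N_h·S_h = 680·49.22 = 33469.60
  stratum B: N_h·S_h = 1100·4.35 = 4785.00
  stratum C: N_h·S_h = 1020·42.38 = 43227.60
  stratum D: N_h·S_h = 880·12.38 = 10894.40
Σ N_h S_h = 92376.60
n for stratum B = 63·4785.00/92376.60 = 3.263 → 3

3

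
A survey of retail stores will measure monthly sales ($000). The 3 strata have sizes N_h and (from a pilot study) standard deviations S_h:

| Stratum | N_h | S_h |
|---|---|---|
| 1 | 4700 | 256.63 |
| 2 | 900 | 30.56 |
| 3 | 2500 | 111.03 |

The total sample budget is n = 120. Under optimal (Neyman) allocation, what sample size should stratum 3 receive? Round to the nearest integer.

22

Neyman allocation: n_h = n · N_h S_h / Σ N_i S_i, with n = 120.
  stratum 1: N_h·S_h = 4700·256.63 = 1206161.00
  stratum 2: N_h·S_h = 900·30.56 = 27504.00
  stratum 3: N_h·S_h = 2500·111.03 = 277575.00
Σ N_h S_h = 1511240.00
n for stratum 3 = 120·277575.00/1511240.00 = 22.041 → 22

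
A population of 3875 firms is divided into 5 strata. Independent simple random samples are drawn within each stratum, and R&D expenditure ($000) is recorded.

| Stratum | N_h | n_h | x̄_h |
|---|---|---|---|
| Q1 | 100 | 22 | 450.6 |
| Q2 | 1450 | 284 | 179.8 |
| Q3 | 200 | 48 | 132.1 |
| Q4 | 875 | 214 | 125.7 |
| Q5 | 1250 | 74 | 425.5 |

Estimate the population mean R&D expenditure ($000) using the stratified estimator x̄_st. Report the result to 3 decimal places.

x̄_st ≈ 251.368

N = Σ N_h = 3875. Stratum weights W_h = N_h/N.
x̄_st = (100·450.6 + 1450·179.8 + 200·132.1 + 875·125.7 + 1250·425.5) / 3875 = 251.36839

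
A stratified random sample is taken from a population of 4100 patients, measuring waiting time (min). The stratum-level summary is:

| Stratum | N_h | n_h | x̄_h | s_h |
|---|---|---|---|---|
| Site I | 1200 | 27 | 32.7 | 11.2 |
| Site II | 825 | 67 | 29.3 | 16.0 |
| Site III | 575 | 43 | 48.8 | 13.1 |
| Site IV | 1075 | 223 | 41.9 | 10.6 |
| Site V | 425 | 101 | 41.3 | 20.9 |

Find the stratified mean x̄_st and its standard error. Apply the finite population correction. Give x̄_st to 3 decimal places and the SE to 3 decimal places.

x̄_st = Σ W_h x̄_h = (1200·32.7 + 825·29.3 + 575·48.8 + 1075·41.9 + 425·41.3)/4100 = 37.57744
V̂(x̄_st) = Σ W_h² (1 − n_h/N_h) s_h²/n_h, with W_h = N_h/N and N = 4100:
  stratum Site I: (1200/4100)²·(1 − 27/1200)·11.2²/27 = 0.389031
  stratum Site II: (825/4100)²·(1 − 67/825)·16.0²/67 = 0.142141
  stratum Site III: (575/4100)²·(1 − 43/575)·13.1²/43 = 0.072625
  stratum Site IV: (1075/4100)²·(1 − 223/1075)·10.6²/223 = 0.0274528
  stratum Site V: (425/4100)²·(1 − 101/425)·20.9²/101 = 0.0354272
V̂(x̄_st) = 0.666677
SE(x̄_st) = √0.666677 = 0.816503

x̄_st ≈ 37.577, SE ≈ 0.817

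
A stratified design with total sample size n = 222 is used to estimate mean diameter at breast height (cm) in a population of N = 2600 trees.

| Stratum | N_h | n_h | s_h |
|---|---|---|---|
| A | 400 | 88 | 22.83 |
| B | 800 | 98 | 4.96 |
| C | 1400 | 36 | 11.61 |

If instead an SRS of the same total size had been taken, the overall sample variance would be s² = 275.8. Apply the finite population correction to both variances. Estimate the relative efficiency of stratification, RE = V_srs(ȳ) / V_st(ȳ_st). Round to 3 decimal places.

RE ≈ 0.957

V̂(ȳ_st) = Σ W_h² (1 − n_h/N_h) s_h²/n_h, with W_h = N_h/N and N = 2600:
  stratum A: (400/2600)²·(1 − 88/400)·22.83²/88 = 0.109345
  stratum B: (800/2600)²·(1 − 98/800)·4.96²/98 = 0.0208554
  stratum C: (1400/2600)²·(1 − 36/1400)·11.61²/36 = 1.05769
V_st = 1.18789
V_srs = (1 − 222/2600)·275.8/222 = 1.13627
Relative efficiency = V_srs / V_st = 1.13627/1.18789 = 0.9565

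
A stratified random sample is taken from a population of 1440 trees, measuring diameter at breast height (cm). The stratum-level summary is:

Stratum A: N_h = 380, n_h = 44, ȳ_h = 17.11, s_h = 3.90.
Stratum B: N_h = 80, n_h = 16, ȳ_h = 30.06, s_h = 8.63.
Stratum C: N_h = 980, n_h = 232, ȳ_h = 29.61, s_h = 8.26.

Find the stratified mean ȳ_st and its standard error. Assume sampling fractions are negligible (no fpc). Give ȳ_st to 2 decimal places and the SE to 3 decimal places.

ȳ_st = Σ W_h ȳ_h = (380·17.11 + 80·30.06 + 980·29.61)/1440 = 26.33639
V̂(ȳ_st) = Σ W_h² s_h²/n_h, with W_h = N_h/N and N = 1440:
  stratum A: (380/1440)²·3.90²/44 = 0.0240724
  stratum B: (80/1440)²·8.63²/16 = 0.0143667
  stratum C: (980/1440)²·8.26²/232 = 0.136207
V̂(ȳ_st) = 0.174646
SE(ȳ_st) = √0.174646 = 0.417907

ȳ_st ≈ 26.34, SE ≈ 0.418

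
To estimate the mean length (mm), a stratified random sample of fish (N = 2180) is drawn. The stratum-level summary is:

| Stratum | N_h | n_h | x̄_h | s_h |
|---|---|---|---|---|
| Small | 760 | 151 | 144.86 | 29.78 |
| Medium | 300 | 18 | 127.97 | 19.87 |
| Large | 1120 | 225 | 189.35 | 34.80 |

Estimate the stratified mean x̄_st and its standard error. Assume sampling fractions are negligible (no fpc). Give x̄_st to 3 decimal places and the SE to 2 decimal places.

x̄_st ≈ 165.393, SE ≈ 1.60

x̄_st = Σ W_h x̄_h = (760·144.86 + 300·127.97 + 1120·189.35)/2180 = 165.39294
V̂(x̄_st) = Σ W_h² s_h²/n_h, with W_h = N_h/N and N = 2180:
  stratum Small: (760/2180)²·29.78²/151 = 0.713817
  stratum Medium: (300/2180)²·19.87²/18 = 0.415387
  stratum Large: (1120/2180)²·34.80²/225 = 1.42069
V̂(x̄_st) = 2.54989
SE(x̄_st) = √2.54989 = 1.59684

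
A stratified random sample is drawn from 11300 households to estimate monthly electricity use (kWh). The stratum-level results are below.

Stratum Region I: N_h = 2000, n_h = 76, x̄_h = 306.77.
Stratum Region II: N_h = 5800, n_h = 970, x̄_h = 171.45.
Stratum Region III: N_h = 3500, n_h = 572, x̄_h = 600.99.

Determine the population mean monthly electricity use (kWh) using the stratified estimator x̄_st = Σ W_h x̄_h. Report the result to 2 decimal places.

N = Σ N_h = 11300. Stratum weights W_h = N_h/N.
x̄_st = (2000·306.77 + 5800·171.45 + 3500·600.99) / 11300 = 328.4438

x̄_st ≈ 328.44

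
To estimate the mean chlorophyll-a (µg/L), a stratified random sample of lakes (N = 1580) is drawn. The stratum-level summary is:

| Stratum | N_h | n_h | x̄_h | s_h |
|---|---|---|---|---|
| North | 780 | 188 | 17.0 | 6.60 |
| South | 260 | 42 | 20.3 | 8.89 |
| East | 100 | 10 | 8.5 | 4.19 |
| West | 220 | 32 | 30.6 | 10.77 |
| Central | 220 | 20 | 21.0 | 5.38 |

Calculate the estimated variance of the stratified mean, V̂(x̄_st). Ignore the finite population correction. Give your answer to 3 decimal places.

V̂(x̄_st) ≈ 0.213

V̂(x̄_st) = Σ W_h² s_h²/n_h, with W_h = N_h/N and N = 1580:
  stratum North: (780/1580)²·6.60²/188 = 0.0564683
  stratum South: (260/1580)²·8.89²/42 = 0.050955
  stratum East: (100/1580)²·4.19²/10 = 0.00703257
  stratum West: (220/1580)²·10.77²/32 = 0.0702769
  stratum Central: (220/1580)²·5.38²/20 = 0.0280586
V̂(x̄_st) = 0.212791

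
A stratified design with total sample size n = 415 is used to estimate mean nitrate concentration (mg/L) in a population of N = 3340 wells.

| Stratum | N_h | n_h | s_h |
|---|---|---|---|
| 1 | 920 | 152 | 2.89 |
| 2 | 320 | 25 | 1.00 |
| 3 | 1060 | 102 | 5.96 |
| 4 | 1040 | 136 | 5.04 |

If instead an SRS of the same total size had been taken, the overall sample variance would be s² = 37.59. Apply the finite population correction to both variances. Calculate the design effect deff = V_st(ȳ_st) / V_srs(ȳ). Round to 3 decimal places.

deff ≈ 0.646

V̂(ȳ_st) = Σ W_h² (1 − n_h/N_h) s_h²/n_h, with W_h = N_h/N and N = 3340:
  stratum 1: (920/3340)²·(1 − 152/920)·2.89²/152 = 0.00348023
  stratum 2: (320/3340)²·(1 − 25/320)·1.00²/25 = 0.000338485
  stratum 3: (1060/3340)²·(1 − 102/1060)·5.96²/102 = 0.0317008
  stratum 4: (1040/3340)²·(1 − 136/1040)·5.04²/136 = 0.015741
V_st = 0.0512605
V_srs = (1 − 415/3340)·37.59/415 = 0.0793238
deff = V_st / V_srs = 0.0512605/0.0793238 = 0.6462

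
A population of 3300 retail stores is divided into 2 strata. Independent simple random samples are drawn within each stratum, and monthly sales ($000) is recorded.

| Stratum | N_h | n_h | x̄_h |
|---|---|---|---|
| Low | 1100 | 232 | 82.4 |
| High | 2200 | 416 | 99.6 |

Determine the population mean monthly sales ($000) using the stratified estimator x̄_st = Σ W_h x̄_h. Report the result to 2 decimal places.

N = Σ N_h = 3300. Stratum weights W_h = N_h/N.
x̄_st = (1100·82.4 + 2200·99.6) / 3300 = 93.8667

x̄_st ≈ 93.87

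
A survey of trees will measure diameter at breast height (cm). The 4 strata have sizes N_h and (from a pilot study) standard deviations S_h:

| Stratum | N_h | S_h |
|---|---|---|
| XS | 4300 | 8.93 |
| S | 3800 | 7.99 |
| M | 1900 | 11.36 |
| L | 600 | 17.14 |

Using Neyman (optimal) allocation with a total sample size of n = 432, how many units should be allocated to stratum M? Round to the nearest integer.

Neyman allocation: n_h = n · N_h S_h / Σ N_i S_i, with n = 432.
  stratum XS: N_h·S_h = 4300·8.93 = 38399.00
  stratum S: N_h·S_h = 3800·7.99 = 30362.00
  stratum M: N_h·S_h = 1900·11.36 = 21584.00
  stratum L: N_h·S_h = 600·17.14 = 10284.00
Σ N_h S_h = 100629.00
n for stratum M = 432·21584.00/100629.00 = 92.660 → 93

93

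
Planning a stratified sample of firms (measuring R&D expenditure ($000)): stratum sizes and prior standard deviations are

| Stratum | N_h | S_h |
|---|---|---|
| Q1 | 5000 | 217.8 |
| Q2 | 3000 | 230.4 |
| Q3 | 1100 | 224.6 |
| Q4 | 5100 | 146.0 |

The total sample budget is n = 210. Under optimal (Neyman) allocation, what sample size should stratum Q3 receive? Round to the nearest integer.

Neyman allocation: n_h = n · N_h S_h / Σ N_i S_i, with n = 210.
  stratum Q1: N_h·S_h = 5000·217.8 = 1089000.00
  stratum Q2: N_h·S_h = 3000·230.4 = 691200.00
  stratum Q3: N_h·S_h = 1100·224.6 = 247060.00
  stratum Q4: N_h·S_h = 5100·146.0 = 744600.00
Σ N_h S_h = 2771860.00
n for stratum Q3 = 210·247060.00/2771860.00 = 18.718 → 19

19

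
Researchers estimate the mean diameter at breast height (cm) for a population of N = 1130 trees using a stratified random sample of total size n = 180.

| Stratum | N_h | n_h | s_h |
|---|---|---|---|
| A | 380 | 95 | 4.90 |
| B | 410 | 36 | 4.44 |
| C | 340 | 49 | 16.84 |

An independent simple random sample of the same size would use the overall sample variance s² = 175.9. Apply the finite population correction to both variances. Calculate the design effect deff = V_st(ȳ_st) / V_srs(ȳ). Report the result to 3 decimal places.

V̂(ȳ_st) = Σ W_h² (1 − n_h/N_h) s_h²/n_h, with W_h = N_h/N and N = 1130:
  stratum A: (380/1130)²·(1 − 95/380)·4.90²/95 = 0.0214358
  stratum B: (410/1130)²·(1 − 36/410)·4.44²/36 = 0.06576
  stratum C: (340/1130)²·(1 − 49/340)·16.84²/49 = 0.448439
V_st = 0.535635
V_srs = (1 − 180/1130)·175.9/180 = 0.821559
deff = V_st / V_srs = 0.535635/0.821559 = 0.6520

deff ≈ 0.652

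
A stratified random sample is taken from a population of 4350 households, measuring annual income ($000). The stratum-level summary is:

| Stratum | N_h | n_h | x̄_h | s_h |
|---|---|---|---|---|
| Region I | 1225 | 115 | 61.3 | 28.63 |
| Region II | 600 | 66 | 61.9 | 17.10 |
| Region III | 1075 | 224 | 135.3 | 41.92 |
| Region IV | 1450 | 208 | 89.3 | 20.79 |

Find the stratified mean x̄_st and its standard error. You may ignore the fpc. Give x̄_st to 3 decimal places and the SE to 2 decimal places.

x̄_st = Σ W_h x̄_h = (1225·61.3 + 600·61.9 + 1075·135.3 + 1450·89.3)/4350 = 89.00345
V̂(x̄_st) = Σ W_h² s_h²/n_h, with W_h = N_h/N and N = 4350:
  stratum Region I: (1225/4350)²·28.63²/115 = 0.565247
  stratum Region II: (600/4350)²·17.10²/66 = 0.0842893
  stratum Region III: (1075/4350)²·41.92²/224 = 0.479107
  stratum Region IV: (1450/4350)²·20.79²/208 = 0.230889
V̂(x̄_st) = 1.35953
SE(x̄_st) = √1.35953 = 1.16599

x̄_st ≈ 89.003, SE ≈ 1.17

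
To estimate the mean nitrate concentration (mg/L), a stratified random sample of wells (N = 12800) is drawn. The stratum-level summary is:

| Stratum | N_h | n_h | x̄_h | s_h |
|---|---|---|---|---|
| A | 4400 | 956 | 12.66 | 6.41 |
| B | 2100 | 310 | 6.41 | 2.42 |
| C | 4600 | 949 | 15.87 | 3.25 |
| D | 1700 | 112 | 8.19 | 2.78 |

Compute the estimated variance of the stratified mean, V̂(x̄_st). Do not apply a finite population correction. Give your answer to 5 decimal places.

V̂(x̄_st) = Σ W_h² s_h²/n_h, with W_h = N_h/N and N = 12800:
  stratum A: (4400/12800)²·6.41²/956 = 0.00507859
  stratum B: (2100/12800)²·2.42²/310 = 0.000508496
  stratum C: (4600/12800)²·3.25²/949 = 0.00143746
  stratum D: (1700/12800)²·2.78²/112 = 0.00121717
V̂(x̄_st) = 0.00824172

V̂(x̄_st) ≈ 0.00824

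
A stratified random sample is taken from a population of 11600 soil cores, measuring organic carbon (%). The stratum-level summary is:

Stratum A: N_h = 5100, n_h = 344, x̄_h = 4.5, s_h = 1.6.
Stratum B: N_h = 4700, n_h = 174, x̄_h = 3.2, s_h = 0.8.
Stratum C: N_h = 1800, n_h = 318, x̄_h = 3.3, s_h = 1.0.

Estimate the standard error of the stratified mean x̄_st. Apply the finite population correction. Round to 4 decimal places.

SE(x̄_st) ≈ 0.0446

V̂(x̄_st) = Σ W_h² (1 − n_h/N_h) s_h²/n_h, with W_h = N_h/N and N = 11600:
  stratum A: (5100/11600)²·(1 − 344/5100)·1.6²/344 = 0.00134146
  stratum B: (4700/11600)²·(1 − 174/4700)·0.8²/174 = 0.00058147
  stratum C: (1800/11600)²·(1 − 318/1800)·1.0²/318 = 6.23416e-05
V̂(x̄_st) = 0.00198527
SE(x̄_st) = √0.00198527 = 0.0445564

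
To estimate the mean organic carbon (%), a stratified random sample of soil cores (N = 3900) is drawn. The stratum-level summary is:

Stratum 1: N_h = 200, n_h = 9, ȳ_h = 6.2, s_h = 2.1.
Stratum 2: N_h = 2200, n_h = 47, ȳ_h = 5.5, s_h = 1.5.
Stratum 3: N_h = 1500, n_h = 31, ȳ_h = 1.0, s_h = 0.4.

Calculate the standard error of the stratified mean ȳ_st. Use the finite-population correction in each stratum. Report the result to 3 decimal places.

SE(ȳ_st) ≈ 0.130

V̂(ȳ_st) = Σ W_h² (1 − n_h/N_h) s_h²/n_h, with W_h = N_h/N and N = 3900:
  stratum 1: (200/3900)²·(1 − 9/200)·2.1²/9 = 0.00123064
  stratum 2: (2200/3900)²·(1 − 47/2200)·1.5²/47 = 0.0149081
  stratum 3: (1500/3900)²·(1 − 31/1500)·0.4²/31 = 0.000747725
V̂(ȳ_st) = 0.0168865
SE(ȳ_st) = √0.0168865 = 0.129948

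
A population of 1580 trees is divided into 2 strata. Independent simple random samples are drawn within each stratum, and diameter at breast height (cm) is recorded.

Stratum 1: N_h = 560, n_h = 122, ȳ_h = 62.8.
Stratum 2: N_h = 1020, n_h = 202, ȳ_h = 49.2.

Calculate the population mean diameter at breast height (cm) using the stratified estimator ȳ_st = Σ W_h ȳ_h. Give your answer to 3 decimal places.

N = Σ N_h = 1580. Stratum weights W_h = N_h/N.
ȳ_st = (560·62.8 + 1020·49.2) / 1580 = 54.02025

ȳ_st ≈ 54.020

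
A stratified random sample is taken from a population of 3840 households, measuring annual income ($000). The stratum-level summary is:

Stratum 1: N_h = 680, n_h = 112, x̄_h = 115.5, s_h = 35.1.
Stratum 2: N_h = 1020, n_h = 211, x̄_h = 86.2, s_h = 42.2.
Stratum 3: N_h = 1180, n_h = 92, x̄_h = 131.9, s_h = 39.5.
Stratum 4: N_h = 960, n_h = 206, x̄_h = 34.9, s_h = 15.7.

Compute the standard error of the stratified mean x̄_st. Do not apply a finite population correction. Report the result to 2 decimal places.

SE(x̄_st) ≈ 1.62

V̂(x̄_st) = Σ W_h² s_h²/n_h, with W_h = N_h/N and N = 3840:
  stratum 1: (680/3840)²·35.1²/112 = 0.344946
  stratum 2: (1020/3840)²·42.2²/211 = 0.595498
  stratum 3: (1180/3840)²·39.5²/92 = 1.60143
  stratum 4: (960/3840)²·15.7²/206 = 0.0747846
V̂(x̄_st) = 2.61666
SE(x̄_st) = √2.61666 = 1.61761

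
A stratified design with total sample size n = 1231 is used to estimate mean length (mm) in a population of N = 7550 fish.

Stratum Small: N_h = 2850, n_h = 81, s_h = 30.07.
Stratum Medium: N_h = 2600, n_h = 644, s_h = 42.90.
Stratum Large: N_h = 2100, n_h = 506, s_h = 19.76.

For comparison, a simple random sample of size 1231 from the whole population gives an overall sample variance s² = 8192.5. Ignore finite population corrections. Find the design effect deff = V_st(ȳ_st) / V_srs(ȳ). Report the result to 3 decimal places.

V̂(ȳ_st) = Σ W_h² s_h²/n_h, with W_h = N_h/N and N = 7550:
  stratum Small: (2850/7550)²·30.07²/81 = 1.59066
  stratum Medium: (2600/7550)²·42.90²/644 = 0.338908
  stratum Large: (2100/7550)²·19.76²/506 = 0.0596991
V_st = 1.98927
V_srs = s²/n = 8192.5/1231 = 6.65516
deff = V_st / V_srs = 1.98927/6.65516 = 0.2989

deff ≈ 0.299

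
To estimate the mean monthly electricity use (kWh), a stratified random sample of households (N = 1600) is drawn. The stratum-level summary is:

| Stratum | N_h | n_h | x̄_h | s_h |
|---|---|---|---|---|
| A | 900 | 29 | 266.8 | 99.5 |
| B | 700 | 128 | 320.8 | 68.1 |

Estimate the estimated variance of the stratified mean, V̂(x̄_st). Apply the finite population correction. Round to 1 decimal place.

V̂(x̄_st) = Σ W_h² (1 − n_h/N_h) s_h²/n_h, with W_h = N_h/N and N = 1600:
  stratum A: (900/1600)²·(1 − 29/900)·99.5²/29 = 104.537
  stratum B: (700/1600)²·(1 − 128/700)·68.1²/128 = 5.66681
V̂(x̄_st) = 110.204

V̂(x̄_st) ≈ 110.2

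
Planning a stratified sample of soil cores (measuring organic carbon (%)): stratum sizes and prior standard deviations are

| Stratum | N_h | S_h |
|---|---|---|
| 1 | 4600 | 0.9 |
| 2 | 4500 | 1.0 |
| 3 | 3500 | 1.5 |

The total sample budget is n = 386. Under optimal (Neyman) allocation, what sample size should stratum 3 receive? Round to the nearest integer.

Neyman allocation: n_h = n · N_h S_h / Σ N_i S_i, with n = 386.
  stratum 1: N_h·S_h = 4600·0.9 = 4140.00
  stratum 2: N_h·S_h = 4500·1.0 = 4500.00
  stratum 3: N_h·S_h = 3500·1.5 = 5250.00
Σ N_h S_h = 13890.00
n for stratum 3 = 386·5250.00/13890.00 = 145.896 → 146

146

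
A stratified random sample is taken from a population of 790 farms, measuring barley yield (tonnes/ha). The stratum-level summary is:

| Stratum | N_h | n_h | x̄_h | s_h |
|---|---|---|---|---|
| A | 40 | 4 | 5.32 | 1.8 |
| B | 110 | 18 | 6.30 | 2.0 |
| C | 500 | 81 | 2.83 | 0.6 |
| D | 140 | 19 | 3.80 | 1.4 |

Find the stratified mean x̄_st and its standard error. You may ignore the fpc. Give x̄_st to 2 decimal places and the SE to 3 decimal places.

x̄_st = Σ W_h x̄_h = (40·5.32 + 110·6.30 + 500·2.83 + 140·3.80)/790 = 3.61114
V̂(x̄_st) = Σ W_h² s_h²/n_h, with W_h = N_h/N and N = 790:
  stratum A: (40/790)²·1.8²/4 = 0.00207659
  stratum B: (110/790)²·2.0²/18 = 0.00430843
  stratum C: (500/790)²·0.6²/81 = 0.00178034
  stratum D: (140/790)²·1.4²/19 = 0.0032397
V̂(x̄_st) = 0.0114051
SE(x̄_st) = √0.0114051 = 0.106794

x̄_st ≈ 3.61, SE ≈ 0.107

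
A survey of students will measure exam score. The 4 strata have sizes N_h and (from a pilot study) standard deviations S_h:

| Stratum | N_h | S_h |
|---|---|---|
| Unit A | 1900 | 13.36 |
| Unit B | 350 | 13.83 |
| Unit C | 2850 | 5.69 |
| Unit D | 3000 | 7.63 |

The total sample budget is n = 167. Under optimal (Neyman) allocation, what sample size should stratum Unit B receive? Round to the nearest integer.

Neyman allocation: n_h = n · N_h S_h / Σ N_i S_i, with n = 167.
  stratum Unit A: N_h·S_h = 1900·13.36 = 25384.00
  stratum Unit B: N_h·S_h = 350·13.83 = 4840.50
  stratum Unit C: N_h·S_h = 2850·5.69 = 16216.50
  stratum Unit D: N_h·S_h = 3000·7.63 = 22890.00
Σ N_h S_h = 69331.00
n for stratum Unit B = 167·4840.50/69331.00 = 11.659 → 12

12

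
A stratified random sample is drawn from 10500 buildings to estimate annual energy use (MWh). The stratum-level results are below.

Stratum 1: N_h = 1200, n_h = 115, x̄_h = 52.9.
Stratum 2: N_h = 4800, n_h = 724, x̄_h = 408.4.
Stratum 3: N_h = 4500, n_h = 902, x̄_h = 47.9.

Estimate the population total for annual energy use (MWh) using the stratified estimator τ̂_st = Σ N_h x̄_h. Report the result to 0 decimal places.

τ̂_st = Σ N_h x̄_h = 1200·52.9 + 4800·408.4 + 4500·47.9 = 2239350

τ̂_st ≈ 2239350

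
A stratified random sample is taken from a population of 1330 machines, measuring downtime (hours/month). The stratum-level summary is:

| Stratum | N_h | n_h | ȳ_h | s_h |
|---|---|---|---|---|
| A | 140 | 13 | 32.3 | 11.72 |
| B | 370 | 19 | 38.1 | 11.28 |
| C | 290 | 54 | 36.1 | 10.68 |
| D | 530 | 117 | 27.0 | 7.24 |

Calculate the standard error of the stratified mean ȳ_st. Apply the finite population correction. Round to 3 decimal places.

SE(ȳ_st) ≈ 0.857

V̂(ȳ_st) = Σ W_h² (1 − n_h/N_h) s_h²/n_h, with W_h = N_h/N and N = 1330:
  stratum A: (140/1330)²·(1 − 13/140)·11.72²/13 = 0.106204
  stratum B: (370/1330)²·(1 − 19/370)·11.28²/19 = 0.491666
  stratum C: (290/1330)²·(1 − 54/290)·10.68²/54 = 0.0817251
  stratum D: (530/1330)²·(1 − 117/530)·7.24²/117 = 0.0554388
V̂(ȳ_st) = 0.735034
SE(ȳ_st) = √0.735034 = 0.857341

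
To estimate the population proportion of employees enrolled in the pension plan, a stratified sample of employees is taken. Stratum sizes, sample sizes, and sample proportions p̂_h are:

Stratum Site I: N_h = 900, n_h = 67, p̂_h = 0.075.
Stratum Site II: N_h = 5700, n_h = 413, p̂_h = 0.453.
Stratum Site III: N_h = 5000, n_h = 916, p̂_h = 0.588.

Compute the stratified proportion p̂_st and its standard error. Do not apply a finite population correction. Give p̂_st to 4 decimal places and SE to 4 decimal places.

p̂_st ≈ 0.4819, SE ≈ 0.0142

N = 11600; stratum weights W_h = N_h/N.
p̂_st = Σ W_h p̂_h = (900·0.075 + 5700·0.453 + 5000·0.588)/11600 = 0.48186
V̂(p̂_st) = Σ W_h² p̂_h(1−p̂_h)/(n_h−1):
  stratum Site I: (900/11600)²·0.075·0.925/66 = 6.32744e-06
  stratum Site II: (5700/11600)²·0.453·0.547/412 = 0.000145219
  stratum Site III: (5000/11600)²·0.588·0.412/915 = 4.91901e-05
V̂(p̂_st) = 0.000200736; SE = √V̂ = 0.0141681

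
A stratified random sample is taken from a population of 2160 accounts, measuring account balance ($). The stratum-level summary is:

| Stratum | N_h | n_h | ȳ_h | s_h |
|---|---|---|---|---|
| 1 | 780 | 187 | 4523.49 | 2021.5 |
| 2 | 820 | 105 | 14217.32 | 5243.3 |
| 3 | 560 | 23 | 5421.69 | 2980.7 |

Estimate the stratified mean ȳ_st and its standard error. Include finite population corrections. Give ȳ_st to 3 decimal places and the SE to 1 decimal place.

ȳ_st = Σ W_h ȳ_h = (780·4523.49 + 820·14217.32 + 560·5421.69)/2160 = 8436.42176
V̂(ȳ_st) = Σ W_h² (1 − n_h/N_h) s_h²/n_h, with W_h = N_h/N and N = 2160:
  stratum 1: (780/2160)²·(1 − 187/780)·2021.5²/187 = 2166.45
  stratum 2: (820/2160)²·(1 − 105/820)·5243.3²/105 = 32902.8
  stratum 3: (560/2160)²·(1 − 23/560)·2980.7²/23 = 24897.9
V̂(ȳ_st) = 59967.2
SE(ȳ_st) = √59967.2 = 244.882

ȳ_st ≈ 8436.422, SE ≈ 244.9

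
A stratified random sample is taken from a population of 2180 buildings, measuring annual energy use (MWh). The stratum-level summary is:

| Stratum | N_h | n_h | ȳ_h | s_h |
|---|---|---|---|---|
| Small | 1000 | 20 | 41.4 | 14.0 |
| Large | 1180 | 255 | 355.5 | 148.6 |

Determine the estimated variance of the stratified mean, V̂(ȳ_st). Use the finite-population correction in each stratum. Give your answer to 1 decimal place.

V̂(ȳ_st) ≈ 21.9

V̂(ȳ_st) = Σ W_h² (1 − n_h/N_h) s_h²/n_h, with W_h = N_h/N and N = 2180:
  stratum Small: (1000/2180)²·(1 − 20/1000)·14.0²/20 = 2.02087
  stratum Large: (1180/2180)²·(1 − 255/1180)·148.6²/255 = 19.8888
V̂(ȳ_st) = 21.9097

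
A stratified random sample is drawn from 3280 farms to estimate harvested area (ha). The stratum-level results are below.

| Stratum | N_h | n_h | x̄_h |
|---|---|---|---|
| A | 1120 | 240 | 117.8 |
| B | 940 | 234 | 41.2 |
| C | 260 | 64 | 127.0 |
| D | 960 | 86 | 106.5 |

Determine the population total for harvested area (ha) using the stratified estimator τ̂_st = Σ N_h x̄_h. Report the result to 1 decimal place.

τ̂_st ≈ 305924.0

τ̂_st = Σ N_h x̄_h = 1120·117.8 + 940·41.2 + 260·127.0 + 960·106.5 = 305924.0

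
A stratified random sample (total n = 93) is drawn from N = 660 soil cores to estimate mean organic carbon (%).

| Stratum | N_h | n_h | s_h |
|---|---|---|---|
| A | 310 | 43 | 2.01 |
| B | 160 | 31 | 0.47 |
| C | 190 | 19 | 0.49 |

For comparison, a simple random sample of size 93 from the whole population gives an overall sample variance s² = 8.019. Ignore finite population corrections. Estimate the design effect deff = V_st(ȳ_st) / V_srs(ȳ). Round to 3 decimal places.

deff ≈ 0.257

V̂(ȳ_st) = Σ W_h² s_h²/n_h, with W_h = N_h/N and N = 660:
  stratum A: (310/660)²·2.01²/43 = 0.0207281
  stratum B: (160/660)²·0.47²/31 = 0.00041878
  stratum C: (190/660)²·0.49²/19 = 0.00104727
V_st = 0.0221941
V_srs = s²/n = 8.019/93 = 0.0862258
deff = V_st / V_srs = 0.0221941/0.0862258 = 0.2574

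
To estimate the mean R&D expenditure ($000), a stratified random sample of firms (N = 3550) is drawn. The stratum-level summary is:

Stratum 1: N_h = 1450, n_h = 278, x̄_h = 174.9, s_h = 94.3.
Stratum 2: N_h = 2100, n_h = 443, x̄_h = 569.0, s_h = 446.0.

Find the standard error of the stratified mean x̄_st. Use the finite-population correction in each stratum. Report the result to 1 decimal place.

SE(x̄_st) ≈ 11.3

V̂(x̄_st) = Σ W_h² (1 − n_h/N_h) s_h²/n_h, with W_h = N_h/N and N = 3550:
  stratum 1: (1450/3550)²·(1 − 278/1450)·94.3²/278 = 4.31338
  stratum 2: (2100/3550)²·(1 − 443/2100)·446.0²/443 = 123.98
V̂(x̄_st) = 128.293
SE(x̄_st) = √128.293 = 11.3267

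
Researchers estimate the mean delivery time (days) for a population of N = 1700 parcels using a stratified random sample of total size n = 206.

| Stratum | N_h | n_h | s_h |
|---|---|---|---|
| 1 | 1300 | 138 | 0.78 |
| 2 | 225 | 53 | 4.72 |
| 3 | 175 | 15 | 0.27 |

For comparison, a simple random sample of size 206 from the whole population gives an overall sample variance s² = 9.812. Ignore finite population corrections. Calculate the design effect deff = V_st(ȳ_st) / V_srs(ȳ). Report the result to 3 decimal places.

V̂(ȳ_st) = Σ W_h² s_h²/n_h, with W_h = N_h/N and N = 1700:
  stratum 1: (1300/1700)²·0.78²/138 = 0.0025781
  stratum 2: (225/1700)²·4.72²/53 = 0.00736335
  stratum 3: (175/1700)²·0.27²/15 = 5.15009e-05
V_st = 0.00999294
V_srs = s²/n = 9.812/206 = 0.0476311
deff = V_st / V_srs = 0.00999294/0.0476311 = 0.2098

deff ≈ 0.210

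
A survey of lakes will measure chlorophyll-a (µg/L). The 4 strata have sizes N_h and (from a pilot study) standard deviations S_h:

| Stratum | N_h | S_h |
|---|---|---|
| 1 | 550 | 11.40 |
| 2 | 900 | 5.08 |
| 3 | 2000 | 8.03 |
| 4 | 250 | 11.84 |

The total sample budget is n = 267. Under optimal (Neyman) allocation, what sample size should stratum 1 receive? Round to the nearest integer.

56

Neyman allocation: n_h = n · N_h S_h / Σ N_i S_i, with n = 267.
  stratum 1: N_h·S_h = 550·11.40 = 6270.00
  stratum 2: N_h·S_h = 900·5.08 = 4572.00
  stratum 3: N_h·S_h = 2000·8.03 = 16060.00
  stratum 4: N_h·S_h = 250·11.84 = 2960.00
Σ N_h S_h = 29862.00
n for stratum 1 = 267·6270.00/29862.00 = 56.061 → 56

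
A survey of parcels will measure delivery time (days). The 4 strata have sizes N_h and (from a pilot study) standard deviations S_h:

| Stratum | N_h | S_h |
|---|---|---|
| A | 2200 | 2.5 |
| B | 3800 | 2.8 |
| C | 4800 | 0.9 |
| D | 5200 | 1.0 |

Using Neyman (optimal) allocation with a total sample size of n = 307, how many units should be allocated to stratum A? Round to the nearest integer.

66

Neyman allocation: n_h = n · N_h S_h / Σ N_i S_i, with n = 307.
  stratum A: N_h·S_h = 2200·2.5 = 5500.00
  stratum B: N_h·S_h = 3800·2.8 = 10640.00
  stratum C: N_h·S_h = 4800·0.9 = 4320.00
  stratum D: N_h·S_h = 5200·1.0 = 5200.00
Σ N_h S_h = 25660.00
n for stratum A = 307·5500.00/25660.00 = 65.803 → 66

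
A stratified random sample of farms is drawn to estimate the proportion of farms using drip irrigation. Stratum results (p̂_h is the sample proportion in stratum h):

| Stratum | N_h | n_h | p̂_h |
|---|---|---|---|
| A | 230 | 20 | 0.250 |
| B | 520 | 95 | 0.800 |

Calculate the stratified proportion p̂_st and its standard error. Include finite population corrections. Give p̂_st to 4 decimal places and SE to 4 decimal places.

N = 750; stratum weights W_h = N_h/N.
p̂_st = Σ W_h p̂_h = (230·0.250 + 520·0.800)/750 = 0.63133
V̂(p̂_st) = Σ W_h² (1 − n_h/N_h) p̂_h(1−p̂_h)/(n_h−1):
  stratum A: (230/750)²·(1 − 20/230)·0.250·0.750/19 = 0.000847368
  stratum B: (520/750)²·(1 − 95/520)·0.800·0.200/94 = 0.000668747
V̂(p̂_st) = 0.00151612; SE = √V̂ = 0.0389373

p̂_st ≈ 0.6313, SE ≈ 0.0389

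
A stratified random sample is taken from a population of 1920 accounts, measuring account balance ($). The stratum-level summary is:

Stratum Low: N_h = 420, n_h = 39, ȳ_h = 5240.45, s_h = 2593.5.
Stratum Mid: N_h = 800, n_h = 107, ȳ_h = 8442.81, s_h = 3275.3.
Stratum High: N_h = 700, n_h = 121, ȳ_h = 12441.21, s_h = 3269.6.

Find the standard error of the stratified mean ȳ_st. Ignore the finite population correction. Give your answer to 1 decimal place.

SE(ȳ_st) ≈ 193.4

V̂(ȳ_st) = Σ W_h² s_h²/n_h, with W_h = N_h/N and N = 1920:
  stratum Low: (420/1920)²·2593.5²/39 = 8252.85
  stratum Mid: (800/1920)²·3275.3²/107 = 17405.9
  stratum High: (700/1920)²·3269.6²/121 = 11743.5
V̂(ȳ_st) = 37402.2
SE(ȳ_st) = √37402.2 = 193.397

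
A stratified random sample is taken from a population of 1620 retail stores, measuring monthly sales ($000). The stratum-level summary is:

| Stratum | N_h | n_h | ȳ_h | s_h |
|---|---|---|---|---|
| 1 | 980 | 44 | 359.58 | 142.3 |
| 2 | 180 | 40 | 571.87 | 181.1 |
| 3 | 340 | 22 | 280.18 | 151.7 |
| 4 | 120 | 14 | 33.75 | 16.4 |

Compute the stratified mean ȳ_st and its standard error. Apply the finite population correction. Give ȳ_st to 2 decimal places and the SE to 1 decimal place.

ȳ_st ≈ 342.37, SE ≈ 14.6

ȳ_st = Σ W_h ȳ_h = (980·359.58 + 180·571.87 + 340·280.18 + 120·33.75)/1620 = 342.36802
V̂(ȳ_st) = Σ W_h² (1 − n_h/N_h) s_h²/n_h, with W_h = N_h/N and N = 1620:
  stratum 1: (980/1620)²·(1 − 44/980)·142.3²/44 = 160.853
  stratum 2: (180/1620)²·(1 − 40/180)·181.1²/40 = 7.87313
  stratum 3: (340/1620)²·(1 − 22/340)·151.7²/22 = 43.0948
  stratum 4: (120/1620)²·(1 − 14/120)·16.4²/14 = 0.0931144
V̂(ȳ_st) = 211.914
SE(ȳ_st) = √211.914 = 14.5573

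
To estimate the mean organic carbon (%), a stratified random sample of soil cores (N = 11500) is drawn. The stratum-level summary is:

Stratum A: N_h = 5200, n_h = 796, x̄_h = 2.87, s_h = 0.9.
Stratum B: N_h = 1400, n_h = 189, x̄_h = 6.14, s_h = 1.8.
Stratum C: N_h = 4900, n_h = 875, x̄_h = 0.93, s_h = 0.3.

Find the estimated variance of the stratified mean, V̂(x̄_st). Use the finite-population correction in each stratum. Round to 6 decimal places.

V̂(x̄_st) = Σ W_h² (1 − n_h/N_h) s_h²/n_h, with W_h = N_h/N and N = 11500:
  stratum A: (5200/11500)²·(1 − 796/5200)·0.9²/796 = 0.000176209
  stratum B: (1400/11500)²·(1 − 189/1400)·1.8²/189 = 0.000219766
  stratum C: (4900/11500)²·(1 − 875/4900)·0.3²/875 = 1.53391e-05
V̂(x̄_st) = 0.000411313

V̂(x̄_st) ≈ 0.000411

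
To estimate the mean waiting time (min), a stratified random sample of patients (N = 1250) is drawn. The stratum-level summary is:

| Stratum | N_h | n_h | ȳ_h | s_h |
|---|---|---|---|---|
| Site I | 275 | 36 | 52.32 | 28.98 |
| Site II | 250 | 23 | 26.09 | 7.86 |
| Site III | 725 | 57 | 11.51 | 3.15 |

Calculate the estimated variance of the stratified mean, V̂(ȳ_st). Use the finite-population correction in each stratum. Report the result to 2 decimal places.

V̂(ȳ_st) ≈ 1.13

V̂(ȳ_st) = Σ W_h² (1 − n_h/N_h) s_h²/n_h, with W_h = N_h/N and N = 1250:
  stratum Site I: (275/1250)²·(1 − 36/275)·28.98²/36 = 0.981307
  stratum Site II: (250/1250)²·(1 − 23/250)·7.86²/23 = 0.097558
  stratum Site III: (725/1250)²·(1 − 57/725)·3.15²/57 = 0.0539561
V̂(ȳ_st) = 1.13282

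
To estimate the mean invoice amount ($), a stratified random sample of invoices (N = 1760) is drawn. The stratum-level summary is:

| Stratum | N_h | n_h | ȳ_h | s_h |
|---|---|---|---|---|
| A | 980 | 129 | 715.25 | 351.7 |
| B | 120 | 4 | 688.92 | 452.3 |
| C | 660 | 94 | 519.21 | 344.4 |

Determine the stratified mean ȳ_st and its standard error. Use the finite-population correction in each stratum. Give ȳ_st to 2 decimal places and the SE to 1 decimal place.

ȳ_st ≈ 639.94, SE ≈ 25.3

ȳ_st = Σ W_h ȳ_h = (980·715.25 + 120·688.92 + 660·519.21)/1760 = 639.93977
V̂(ȳ_st) = Σ W_h² (1 − n_h/N_h) s_h²/n_h, with W_h = N_h/N and N = 1760:
  stratum A: (980/1760)²·(1 − 129/980)·351.7²/129 = 258.158
  stratum B: (120/1760)²·(1 − 4/120)·452.3²/4 = 229.83
  stratum C: (660/1760)²·(1 − 94/660)·344.4²/94 = 152.172
V̂(ȳ_st) = 640.16
SE(ȳ_st) = √640.16 = 25.3014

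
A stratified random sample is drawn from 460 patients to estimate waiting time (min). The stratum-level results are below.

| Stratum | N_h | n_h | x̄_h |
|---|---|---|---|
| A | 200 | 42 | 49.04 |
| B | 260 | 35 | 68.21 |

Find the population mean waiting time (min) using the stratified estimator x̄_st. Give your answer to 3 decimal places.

N = Σ N_h = 460. Stratum weights W_h = N_h/N.
x̄_st = (200·49.04 + 260·68.21) / 460 = 59.87522

x̄_st ≈ 59.875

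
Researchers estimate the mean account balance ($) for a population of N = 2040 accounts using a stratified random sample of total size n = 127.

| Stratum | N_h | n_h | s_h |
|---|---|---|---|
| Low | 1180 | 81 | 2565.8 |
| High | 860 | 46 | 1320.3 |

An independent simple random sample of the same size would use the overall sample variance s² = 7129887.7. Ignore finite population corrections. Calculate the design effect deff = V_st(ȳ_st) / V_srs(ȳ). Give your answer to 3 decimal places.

deff ≈ 0.604

V̂(ȳ_st) = Σ W_h² s_h²/n_h, with W_h = N_h/N and N = 2040:
  stratum Low: (1180/2040)²·2565.8²/81 = 27193.4
  stratum High: (860/2040)²·1320.3²/46 = 6734.79
V_st = 33928.2
V_srs = s²/n = 7129887.7/127 = 56140.8
deff = V_st / V_srs = 33928.2/56140.8 = 0.6043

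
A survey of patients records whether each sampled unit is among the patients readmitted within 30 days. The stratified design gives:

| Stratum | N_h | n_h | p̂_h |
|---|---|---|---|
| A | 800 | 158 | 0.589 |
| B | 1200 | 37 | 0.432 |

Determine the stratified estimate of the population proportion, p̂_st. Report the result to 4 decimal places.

p̂_st ≈ 0.4948

N = 2000; stratum weights W_h = N_h/N.
p̂_st = Σ W_h p̂_h = (800·0.589 + 1200·0.432)/2000 = 0.49480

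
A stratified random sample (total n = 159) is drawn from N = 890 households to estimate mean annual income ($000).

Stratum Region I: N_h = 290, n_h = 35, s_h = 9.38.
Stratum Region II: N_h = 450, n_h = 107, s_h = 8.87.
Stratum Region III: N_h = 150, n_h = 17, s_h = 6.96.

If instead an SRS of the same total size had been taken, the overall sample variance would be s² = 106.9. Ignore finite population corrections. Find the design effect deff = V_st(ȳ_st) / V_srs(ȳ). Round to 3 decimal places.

V̂(ȳ_st) = Σ W_h² s_h²/n_h, with W_h = N_h/N and N = 890:
  stratum Region I: (290/890)²·9.38²/35 = 0.266903
  stratum Region II: (450/890)²·8.87²/107 = 0.187979
  stratum Region III: (150/890)²·6.96²/17 = 0.0809417
V_st = 0.535823
V_srs = s²/n = 106.9/159 = 0.672327
deff = V_st / V_srs = 0.535823/0.672327 = 0.7970

deff ≈ 0.797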